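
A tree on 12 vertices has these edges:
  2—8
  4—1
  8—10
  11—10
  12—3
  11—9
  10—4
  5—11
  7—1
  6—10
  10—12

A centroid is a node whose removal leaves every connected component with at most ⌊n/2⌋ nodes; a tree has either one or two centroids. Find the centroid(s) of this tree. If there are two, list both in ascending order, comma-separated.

10

If 10 is removed the pieces have sizes 3, 3, 2, 2, 1, all ≤ ⌊12/2⌋ = 6.
Every other node leaves some component of size > 6, so the centroid is unique.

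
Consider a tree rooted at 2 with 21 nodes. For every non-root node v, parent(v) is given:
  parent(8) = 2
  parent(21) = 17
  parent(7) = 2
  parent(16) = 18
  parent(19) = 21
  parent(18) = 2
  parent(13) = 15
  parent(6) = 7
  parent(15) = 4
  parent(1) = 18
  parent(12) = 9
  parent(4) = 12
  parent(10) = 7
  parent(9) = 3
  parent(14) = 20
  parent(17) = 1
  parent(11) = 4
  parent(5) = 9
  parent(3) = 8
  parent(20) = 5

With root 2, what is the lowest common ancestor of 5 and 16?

5's ancestor chain is 5, 9, 3, 8, 2 and 16's is 16, 18, 2; they first meet at 2.

2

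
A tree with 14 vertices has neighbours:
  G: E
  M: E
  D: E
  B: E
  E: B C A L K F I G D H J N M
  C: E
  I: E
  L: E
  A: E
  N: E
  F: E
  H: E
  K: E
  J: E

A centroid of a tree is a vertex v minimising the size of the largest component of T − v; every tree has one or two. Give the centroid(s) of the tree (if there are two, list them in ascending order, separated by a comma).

E

Removing E splits the tree into components of sizes 1, 1, 1, 1, 1, 1, 1, 1, 1, 1, 1, 1, 1; the largest is 1 ≤ ⌊14/2⌋ = 7.
Every other node leaves some component of size > 7, so the centroid is unique.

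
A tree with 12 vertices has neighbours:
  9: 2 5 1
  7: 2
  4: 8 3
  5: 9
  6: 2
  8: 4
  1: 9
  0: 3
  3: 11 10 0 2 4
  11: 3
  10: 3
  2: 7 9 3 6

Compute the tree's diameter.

A longest path is 8 – 4 – 3 – 2 – 9 – 1, with 5 edges.

5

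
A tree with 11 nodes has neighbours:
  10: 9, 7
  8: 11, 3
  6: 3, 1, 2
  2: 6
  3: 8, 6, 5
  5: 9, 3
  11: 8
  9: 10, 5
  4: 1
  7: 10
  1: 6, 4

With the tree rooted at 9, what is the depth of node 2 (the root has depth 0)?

4

Climbing from 2 to the root: 2 – 6 – 3 – 5 – 9. That's 4 steps.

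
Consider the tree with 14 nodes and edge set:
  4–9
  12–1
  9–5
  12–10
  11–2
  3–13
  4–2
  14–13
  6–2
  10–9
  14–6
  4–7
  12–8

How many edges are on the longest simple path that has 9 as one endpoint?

The node farthest from 9 is 3, via 9–4–2–6–14–13–3 — 6 edges.

6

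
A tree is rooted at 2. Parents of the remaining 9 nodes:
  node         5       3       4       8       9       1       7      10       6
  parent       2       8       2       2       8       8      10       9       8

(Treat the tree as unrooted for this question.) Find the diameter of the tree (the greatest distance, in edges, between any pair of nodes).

Starting from 7, a farthest node is 5 at distance 5.
One longest path: 7-10-9-8-2-5.
So the diameter is 5.

5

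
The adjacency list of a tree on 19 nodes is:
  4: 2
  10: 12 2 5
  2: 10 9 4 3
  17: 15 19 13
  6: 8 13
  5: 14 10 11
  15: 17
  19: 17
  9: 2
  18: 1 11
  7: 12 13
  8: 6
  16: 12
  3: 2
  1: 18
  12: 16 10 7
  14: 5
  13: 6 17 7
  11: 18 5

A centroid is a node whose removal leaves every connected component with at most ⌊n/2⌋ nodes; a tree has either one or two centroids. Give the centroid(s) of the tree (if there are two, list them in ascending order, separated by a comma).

Delete 10: the remaining components have sizes 9, 5, 4. Max 9 ≤ 9, so 10 is a centroid.
Every other node leaves some component of size > 9, so the centroid is unique.

10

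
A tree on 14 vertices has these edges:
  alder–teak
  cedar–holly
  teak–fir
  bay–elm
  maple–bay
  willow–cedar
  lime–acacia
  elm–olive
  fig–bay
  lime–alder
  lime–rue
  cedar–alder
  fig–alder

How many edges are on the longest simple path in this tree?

6

Starting from olive, a farthest node is rue at distance 6.
One longest path: olive - elm - bay - fig - alder - lime - rue.
So the diameter is 6.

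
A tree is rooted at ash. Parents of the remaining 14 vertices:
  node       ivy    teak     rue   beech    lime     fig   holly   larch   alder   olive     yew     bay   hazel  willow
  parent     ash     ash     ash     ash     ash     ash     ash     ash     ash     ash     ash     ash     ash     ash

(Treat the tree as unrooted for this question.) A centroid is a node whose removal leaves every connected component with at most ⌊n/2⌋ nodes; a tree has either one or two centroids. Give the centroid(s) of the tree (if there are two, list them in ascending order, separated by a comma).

Removing ash splits the tree into components of sizes 1, 1, 1, 1, 1, 1, 1, 1, 1, 1, 1, 1, 1, 1; the largest is 1 ≤ ⌊15/2⌋ = 7.
No neighbour of ash does as well, so ash is the unique centroid.

ash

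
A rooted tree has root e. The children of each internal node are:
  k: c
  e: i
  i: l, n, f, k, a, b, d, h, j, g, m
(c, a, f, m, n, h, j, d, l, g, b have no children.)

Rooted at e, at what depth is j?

2

e – i – j — 2 edges.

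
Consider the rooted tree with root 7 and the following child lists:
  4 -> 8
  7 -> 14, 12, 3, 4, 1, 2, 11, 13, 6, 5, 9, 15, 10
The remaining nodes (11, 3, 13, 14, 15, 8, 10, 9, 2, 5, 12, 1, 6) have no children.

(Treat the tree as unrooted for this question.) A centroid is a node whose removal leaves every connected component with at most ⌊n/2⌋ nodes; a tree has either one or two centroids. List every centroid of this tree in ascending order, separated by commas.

Delete 7: the remaining components have sizes 2, 1, 1, 1, 1, 1, 1, 1, 1, 1, 1, 1, 1. Max 2 ≤ 7, so 7 is a centroid.
No neighbour of 7 does as well, so 7 is the unique centroid.

7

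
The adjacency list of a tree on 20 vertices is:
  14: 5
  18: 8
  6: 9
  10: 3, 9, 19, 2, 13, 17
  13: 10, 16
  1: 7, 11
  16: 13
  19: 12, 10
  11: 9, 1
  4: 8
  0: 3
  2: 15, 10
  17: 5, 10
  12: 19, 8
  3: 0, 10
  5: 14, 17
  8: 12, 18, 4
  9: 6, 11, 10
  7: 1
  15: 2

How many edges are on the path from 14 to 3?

4

Walking from 14: 14 - 5 - 17 - 10 - 3. Length 4.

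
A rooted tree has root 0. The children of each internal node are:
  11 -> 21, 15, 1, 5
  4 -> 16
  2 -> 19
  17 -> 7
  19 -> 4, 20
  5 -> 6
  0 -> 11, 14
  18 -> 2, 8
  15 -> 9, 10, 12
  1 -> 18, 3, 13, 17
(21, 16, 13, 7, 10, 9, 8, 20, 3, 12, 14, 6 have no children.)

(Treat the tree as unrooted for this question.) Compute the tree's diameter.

8

A longest path is 16 - 4 - 19 - 2 - 18 - 1 - 11 - 15 - 9, with 8 edges.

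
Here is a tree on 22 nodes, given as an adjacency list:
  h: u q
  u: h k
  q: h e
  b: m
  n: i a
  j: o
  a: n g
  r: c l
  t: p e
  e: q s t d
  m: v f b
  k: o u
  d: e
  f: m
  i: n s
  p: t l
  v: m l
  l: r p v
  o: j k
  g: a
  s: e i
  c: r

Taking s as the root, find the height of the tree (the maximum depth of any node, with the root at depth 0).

7

The longest root-to-leaf path is s–e–t–p–l–v–m–f (7 edges).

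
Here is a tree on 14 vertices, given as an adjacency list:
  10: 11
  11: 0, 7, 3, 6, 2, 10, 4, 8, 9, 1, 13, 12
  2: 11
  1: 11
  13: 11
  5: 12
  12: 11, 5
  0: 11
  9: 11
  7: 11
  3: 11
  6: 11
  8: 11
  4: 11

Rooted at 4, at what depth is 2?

Path from 4 to 2: 4 → 11 → 2, which has 2 edges.

2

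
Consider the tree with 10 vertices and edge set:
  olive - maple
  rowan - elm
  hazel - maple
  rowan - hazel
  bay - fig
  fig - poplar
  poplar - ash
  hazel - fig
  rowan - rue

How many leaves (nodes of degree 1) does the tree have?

5

The leaves are ash, bay, elm, olive, rue.
That is 5 leaves.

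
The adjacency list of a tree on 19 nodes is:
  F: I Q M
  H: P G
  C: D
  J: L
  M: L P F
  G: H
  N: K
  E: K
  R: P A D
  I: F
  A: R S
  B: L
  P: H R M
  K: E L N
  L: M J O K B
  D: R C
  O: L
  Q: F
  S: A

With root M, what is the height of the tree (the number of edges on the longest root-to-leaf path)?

4

C sits deepest: M-P-R-D-C — 4 edges from the root.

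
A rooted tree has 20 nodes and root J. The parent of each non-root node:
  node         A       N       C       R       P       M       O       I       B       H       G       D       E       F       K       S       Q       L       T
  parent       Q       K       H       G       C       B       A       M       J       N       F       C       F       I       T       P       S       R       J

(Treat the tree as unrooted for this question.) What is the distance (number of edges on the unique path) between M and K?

4

Walking from M: M - B - J - T - K. Length 4.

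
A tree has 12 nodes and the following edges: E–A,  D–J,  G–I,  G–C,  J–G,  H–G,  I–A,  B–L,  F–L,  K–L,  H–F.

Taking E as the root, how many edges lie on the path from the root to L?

6

Path from E to L: E – A – I – G – H – F – L, which has 6 edges.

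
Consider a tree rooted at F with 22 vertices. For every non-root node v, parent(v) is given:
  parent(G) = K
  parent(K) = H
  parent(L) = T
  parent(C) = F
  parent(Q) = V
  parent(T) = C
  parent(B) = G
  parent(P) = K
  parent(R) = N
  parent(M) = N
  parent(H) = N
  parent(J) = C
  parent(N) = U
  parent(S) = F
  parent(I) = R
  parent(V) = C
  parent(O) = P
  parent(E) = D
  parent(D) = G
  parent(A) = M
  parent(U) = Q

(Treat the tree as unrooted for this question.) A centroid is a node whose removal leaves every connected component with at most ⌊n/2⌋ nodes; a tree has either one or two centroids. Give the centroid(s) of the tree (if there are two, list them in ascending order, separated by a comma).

N

Delete N: the remaining components have sizes 9, 8, 2, 2. Max 9 ≤ 11, so N is a centroid.
Every other node leaves some component of size > 11, so the centroid is unique.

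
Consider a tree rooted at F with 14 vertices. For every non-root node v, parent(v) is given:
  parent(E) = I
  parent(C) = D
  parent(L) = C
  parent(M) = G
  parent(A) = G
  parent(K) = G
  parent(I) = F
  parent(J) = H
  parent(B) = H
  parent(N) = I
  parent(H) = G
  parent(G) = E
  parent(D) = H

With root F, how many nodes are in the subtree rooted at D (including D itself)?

D's subtree: {D, C, L}, size 3.

3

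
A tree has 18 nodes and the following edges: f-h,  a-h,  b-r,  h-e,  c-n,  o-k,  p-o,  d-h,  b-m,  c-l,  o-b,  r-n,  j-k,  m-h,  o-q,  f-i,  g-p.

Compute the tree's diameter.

8

Starting from i, a farthest node is l at distance 8.
One longest path: i–f–h–m–b–r–n–c–l.
So the diameter is 8.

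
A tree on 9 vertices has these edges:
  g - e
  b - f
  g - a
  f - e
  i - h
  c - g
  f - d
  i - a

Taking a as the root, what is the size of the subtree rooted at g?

6

The subtree rooted at g contains: g, e, c, f, b, d — 6 nodes.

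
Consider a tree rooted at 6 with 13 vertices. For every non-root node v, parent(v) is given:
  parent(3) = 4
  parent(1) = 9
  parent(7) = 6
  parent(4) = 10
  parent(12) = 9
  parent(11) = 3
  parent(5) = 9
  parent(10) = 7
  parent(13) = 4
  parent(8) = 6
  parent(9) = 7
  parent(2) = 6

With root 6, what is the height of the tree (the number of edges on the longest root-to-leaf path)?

The longest root-to-leaf path is 6 → 7 → 10 → 4 → 3 → 11 (5 edges).

5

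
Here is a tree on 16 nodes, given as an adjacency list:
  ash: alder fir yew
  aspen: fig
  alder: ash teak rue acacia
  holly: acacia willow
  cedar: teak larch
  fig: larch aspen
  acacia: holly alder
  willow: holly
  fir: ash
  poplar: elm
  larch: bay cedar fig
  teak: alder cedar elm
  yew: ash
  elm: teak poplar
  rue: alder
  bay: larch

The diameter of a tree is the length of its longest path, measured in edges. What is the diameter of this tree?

8

Starting from aspen, a farthest node is willow at distance 8.
One longest path: aspen - fig - larch - cedar - teak - alder - acacia - holly - willow.
So the diameter is 8.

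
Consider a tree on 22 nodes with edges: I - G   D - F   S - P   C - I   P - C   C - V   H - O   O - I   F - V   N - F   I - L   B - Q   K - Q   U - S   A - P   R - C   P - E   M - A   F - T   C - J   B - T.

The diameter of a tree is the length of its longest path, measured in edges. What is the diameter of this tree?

Starting from K, a farthest node is U at distance 9.
One longest path: K – Q – B – T – F – V – C – P – S – U.
So the diameter is 9.

9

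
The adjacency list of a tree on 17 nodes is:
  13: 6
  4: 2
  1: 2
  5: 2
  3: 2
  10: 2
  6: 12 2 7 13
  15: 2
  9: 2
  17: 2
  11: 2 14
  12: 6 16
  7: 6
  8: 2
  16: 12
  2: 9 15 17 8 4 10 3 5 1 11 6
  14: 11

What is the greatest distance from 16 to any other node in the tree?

5

Distances from 16 peak at 5, attained at 14.
16-12-6-2-11-14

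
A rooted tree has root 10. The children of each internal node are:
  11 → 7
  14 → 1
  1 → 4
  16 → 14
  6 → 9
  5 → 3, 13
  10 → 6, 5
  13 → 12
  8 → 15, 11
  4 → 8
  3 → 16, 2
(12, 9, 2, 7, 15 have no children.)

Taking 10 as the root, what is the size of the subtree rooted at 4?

5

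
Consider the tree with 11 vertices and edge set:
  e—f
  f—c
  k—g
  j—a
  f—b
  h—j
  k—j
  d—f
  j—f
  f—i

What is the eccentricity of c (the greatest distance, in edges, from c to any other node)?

4

A farthest node from c is g.
The path c-f-j-k-g has 4 edges.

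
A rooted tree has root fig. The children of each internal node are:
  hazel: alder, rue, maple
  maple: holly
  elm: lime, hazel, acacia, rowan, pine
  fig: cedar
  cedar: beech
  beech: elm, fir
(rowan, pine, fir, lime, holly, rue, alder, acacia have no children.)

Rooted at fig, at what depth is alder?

Path from fig to alder: fig–cedar–beech–elm–hazel–alder, which has 5 edges.

5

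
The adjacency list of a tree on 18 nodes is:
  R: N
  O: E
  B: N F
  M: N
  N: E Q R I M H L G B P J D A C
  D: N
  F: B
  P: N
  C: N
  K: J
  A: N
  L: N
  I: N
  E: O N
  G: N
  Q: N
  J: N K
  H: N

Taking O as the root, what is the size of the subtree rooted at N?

16

The subtree rooted at N contains: N, G, H, J, C, R, L, D, Q, I, A, M, B, P, K, F — 16 nodes.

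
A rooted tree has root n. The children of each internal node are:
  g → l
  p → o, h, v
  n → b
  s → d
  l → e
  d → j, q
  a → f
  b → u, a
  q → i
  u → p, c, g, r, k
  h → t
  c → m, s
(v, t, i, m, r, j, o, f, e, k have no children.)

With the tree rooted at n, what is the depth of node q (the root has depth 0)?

6

n – b – u – c – s – d – q — 6 edges.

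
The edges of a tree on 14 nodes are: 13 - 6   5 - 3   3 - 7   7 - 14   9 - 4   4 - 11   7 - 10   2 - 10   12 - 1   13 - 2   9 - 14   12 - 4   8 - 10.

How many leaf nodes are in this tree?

5

Degree-1 nodes: 1, 5, 6, 8, 11 — 5 of them.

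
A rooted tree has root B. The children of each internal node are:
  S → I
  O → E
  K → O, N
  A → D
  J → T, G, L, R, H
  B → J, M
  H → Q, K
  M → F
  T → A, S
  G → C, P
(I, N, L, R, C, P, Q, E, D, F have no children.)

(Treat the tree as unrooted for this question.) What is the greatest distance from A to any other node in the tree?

Distances from A peak at 6, attained at E.
A – T – J – H – K – O – E

6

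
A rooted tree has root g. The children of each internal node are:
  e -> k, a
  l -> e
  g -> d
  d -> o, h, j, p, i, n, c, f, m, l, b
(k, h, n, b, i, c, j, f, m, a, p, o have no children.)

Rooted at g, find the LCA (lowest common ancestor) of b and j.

d

Path b→root: b d g; path j→root: j d g.
First common node: d.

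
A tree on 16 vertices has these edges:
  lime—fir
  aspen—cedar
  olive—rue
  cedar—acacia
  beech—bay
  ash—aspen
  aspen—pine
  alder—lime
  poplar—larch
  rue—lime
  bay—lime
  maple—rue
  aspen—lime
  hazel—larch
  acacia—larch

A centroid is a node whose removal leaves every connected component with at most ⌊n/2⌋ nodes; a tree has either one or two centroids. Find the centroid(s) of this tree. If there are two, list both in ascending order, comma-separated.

aspen, lime

If lime is removed the pieces have sizes 8, 3, 2, 1, 1, all ≤ ⌊16/2⌋ = 8.
Its neighbour aspen also leaves a largest component of size 8, so both are centroids.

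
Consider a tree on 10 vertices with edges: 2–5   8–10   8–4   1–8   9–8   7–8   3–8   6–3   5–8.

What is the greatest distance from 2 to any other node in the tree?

4

Distances from 2 peak at 4, attained at 6.
2 – 5 – 8 – 3 – 6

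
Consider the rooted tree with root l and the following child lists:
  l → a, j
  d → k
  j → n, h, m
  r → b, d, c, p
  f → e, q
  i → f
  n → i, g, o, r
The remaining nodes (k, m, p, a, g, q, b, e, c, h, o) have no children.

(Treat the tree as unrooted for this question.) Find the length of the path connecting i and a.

4

Walking from i: i–n–j–l–a. Length 4.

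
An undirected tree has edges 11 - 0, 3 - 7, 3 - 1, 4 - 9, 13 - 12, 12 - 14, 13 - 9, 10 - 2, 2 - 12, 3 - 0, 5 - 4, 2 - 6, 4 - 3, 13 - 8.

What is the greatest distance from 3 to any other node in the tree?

6

The node farthest from 3 is 6 (10 also at distance 6), via 3-4-9-13-12-2-6 — 6 edges.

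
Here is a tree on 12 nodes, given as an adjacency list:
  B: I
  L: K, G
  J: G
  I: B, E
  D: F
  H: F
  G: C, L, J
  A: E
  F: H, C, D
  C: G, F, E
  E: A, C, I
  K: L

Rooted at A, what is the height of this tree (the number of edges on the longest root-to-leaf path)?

A deepest node is K, reached by A – E – C – G – L – K.
That path has 5 edges, so the height is 5.

5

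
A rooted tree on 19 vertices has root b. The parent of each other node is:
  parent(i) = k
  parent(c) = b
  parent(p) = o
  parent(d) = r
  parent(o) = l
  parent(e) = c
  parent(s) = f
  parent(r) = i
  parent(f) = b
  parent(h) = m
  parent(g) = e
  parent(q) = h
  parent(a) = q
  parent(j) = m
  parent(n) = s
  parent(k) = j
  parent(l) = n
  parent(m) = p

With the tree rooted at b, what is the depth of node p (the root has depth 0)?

6

b–f–s–n–l–o–p — 6 edges.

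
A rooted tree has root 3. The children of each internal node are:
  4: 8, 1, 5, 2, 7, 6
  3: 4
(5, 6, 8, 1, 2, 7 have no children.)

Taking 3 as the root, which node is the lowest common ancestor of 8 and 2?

Path 8→root: 8 4 3; path 2→root: 2 4 3.
First common node: 4.

4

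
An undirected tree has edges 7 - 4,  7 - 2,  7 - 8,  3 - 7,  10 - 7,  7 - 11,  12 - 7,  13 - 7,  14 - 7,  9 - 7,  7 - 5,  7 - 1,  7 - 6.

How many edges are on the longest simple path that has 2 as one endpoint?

A farthest node from 2 is 12 (3, 6, 14, 13, 8, 11, 9, 5, 1, 10, 4 also at distance 2).
The path 2–7–12 has 2 edges.

2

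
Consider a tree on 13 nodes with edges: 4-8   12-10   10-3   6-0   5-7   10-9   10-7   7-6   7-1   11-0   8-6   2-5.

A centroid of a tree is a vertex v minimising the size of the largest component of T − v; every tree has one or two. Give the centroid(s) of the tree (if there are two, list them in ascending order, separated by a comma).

7

Delete 7: the remaining components have sizes 5, 4, 2, 1. Max 5 ≤ 6, so 7 is a centroid.
No neighbour of 7 does as well, so 7 is the unique centroid.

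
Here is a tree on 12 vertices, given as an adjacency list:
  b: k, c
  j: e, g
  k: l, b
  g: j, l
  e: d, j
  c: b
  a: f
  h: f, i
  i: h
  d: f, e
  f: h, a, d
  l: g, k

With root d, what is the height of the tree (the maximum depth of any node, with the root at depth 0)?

7

The longest root-to-leaf path is d–e–j–g–l–k–b–c (7 edges).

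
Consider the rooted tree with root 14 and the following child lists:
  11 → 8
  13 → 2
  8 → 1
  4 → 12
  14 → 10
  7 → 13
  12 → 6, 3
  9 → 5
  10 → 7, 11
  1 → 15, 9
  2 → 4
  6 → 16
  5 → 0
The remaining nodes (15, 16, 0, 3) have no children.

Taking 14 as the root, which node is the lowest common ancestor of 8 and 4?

10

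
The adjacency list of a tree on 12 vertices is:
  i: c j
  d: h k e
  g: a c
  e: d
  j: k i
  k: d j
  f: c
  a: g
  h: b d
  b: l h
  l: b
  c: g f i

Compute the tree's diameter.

9

A longest path is a–g–c–i–j–k–d–h–b–l, with 9 edges.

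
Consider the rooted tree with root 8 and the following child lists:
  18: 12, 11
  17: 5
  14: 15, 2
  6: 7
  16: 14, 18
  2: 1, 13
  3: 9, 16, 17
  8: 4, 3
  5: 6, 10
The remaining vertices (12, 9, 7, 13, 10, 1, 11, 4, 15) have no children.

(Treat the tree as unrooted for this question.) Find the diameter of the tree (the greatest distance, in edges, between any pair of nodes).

A longest path is 1 - 2 - 14 - 16 - 3 - 17 - 5 - 6 - 7, with 8 edges.

8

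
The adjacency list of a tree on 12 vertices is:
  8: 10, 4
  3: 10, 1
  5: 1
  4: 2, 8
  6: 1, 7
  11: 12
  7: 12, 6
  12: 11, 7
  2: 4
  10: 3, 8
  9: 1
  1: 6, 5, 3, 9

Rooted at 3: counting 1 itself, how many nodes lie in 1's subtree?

7

Descendants of 1 (including itself): 1, 5, 6, 9, 7, 12, 11. That's 7.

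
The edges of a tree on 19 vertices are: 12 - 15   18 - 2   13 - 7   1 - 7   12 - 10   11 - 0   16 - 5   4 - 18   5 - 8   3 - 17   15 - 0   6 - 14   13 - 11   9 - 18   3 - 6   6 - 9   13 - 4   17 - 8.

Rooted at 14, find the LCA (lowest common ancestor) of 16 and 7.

6

16's ancestor chain is 16, 5, 8, 17, 3, 6, 14 and 7's is 7, 13, 4, 18, 9, 6, 14; they first meet at 6.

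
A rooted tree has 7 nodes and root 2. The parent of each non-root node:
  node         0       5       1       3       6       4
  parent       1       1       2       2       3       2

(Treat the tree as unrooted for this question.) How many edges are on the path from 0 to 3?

0 - 1 - 2 - 3: 3 edges.

3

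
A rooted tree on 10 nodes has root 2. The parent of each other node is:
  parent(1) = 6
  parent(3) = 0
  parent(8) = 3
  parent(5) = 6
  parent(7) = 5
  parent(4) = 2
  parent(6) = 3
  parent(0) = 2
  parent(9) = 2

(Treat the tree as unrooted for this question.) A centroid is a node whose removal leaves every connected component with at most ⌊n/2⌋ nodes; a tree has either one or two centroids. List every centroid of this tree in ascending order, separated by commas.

3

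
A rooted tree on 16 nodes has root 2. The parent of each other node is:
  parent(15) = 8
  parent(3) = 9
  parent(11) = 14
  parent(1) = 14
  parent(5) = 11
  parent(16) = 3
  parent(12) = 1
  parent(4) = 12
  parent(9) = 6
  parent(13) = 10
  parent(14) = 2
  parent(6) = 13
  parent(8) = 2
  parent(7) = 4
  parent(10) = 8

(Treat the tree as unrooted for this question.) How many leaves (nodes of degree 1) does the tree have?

Degree-1 nodes: 5, 7, 15, 16 — 4 of them.

4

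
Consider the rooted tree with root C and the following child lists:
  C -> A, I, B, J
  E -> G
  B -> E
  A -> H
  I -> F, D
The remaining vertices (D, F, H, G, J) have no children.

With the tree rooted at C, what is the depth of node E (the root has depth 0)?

2

Climbing from E to the root: E → B → C. That's 2 steps.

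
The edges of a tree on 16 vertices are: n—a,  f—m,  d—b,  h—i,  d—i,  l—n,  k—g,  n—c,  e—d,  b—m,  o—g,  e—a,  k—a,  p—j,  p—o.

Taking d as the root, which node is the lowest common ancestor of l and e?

e

l's ancestor chain is l, n, a, e, d and e's is e, d; they first meet at e.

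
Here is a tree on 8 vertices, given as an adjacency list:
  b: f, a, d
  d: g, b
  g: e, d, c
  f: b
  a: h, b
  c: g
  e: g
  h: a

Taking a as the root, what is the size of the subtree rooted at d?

4

The subtree rooted at d contains: d, g, e, c — 4 nodes.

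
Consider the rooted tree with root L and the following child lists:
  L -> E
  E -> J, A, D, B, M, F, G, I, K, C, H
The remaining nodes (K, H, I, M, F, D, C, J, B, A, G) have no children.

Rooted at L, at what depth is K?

2

Climbing from K to the root: K – E – L. That's 2 steps.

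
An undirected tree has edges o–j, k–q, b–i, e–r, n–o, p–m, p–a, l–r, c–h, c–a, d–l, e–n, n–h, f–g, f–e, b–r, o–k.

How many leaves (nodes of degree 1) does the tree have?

Degree-1 nodes: d, g, i, j, m, q — 6 of them.

6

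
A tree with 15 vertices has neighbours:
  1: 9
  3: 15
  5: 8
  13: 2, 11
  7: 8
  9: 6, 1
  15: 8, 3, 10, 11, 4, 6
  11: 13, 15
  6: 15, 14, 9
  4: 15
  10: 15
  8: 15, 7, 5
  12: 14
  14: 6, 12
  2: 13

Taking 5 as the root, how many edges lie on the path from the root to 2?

5

Path from 5 to 2: 5–8–15–11–13–2, which has 5 edges.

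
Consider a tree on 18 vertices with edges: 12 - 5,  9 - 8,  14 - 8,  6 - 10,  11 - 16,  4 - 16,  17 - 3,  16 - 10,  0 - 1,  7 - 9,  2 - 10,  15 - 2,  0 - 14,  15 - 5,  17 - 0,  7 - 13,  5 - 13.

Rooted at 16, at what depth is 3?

Climbing from 3 to the root: 3 – 17 – 0 – 14 – 8 – 9 – 7 – 13 – 5 – 15 – 2 – 10 – 16. That's 12 steps.

12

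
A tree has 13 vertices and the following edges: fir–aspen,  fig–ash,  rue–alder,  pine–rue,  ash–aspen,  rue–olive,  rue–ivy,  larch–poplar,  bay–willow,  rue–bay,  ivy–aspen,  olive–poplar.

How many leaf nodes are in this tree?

6

Degree-1 nodes: alder, fig, fir, larch, pine, willow — 6 of them.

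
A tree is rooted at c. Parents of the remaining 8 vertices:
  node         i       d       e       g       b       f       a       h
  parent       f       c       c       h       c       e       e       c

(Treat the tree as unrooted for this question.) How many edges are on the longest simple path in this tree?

5

BFS from i reaches g last, at distance 5; BFS from g confirms no node is farther.
Path: i – f – e – c – h – g.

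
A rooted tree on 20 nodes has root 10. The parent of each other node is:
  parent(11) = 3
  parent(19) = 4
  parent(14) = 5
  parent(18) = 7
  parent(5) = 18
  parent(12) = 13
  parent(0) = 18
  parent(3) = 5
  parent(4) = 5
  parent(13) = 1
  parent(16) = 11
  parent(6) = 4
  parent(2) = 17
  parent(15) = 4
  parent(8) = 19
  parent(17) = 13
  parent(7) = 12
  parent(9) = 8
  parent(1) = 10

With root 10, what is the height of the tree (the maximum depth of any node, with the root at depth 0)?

10

A deepest node is 9, reached by 10 – 1 – 13 – 12 – 7 – 18 – 5 – 4 – 19 – 8 – 9.
That path has 10 edges, so the height is 10.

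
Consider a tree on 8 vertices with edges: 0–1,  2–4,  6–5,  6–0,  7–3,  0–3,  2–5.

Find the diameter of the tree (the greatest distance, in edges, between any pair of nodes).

Starting from 4, a farthest node is 7 at distance 6.
One longest path: 4 - 2 - 5 - 6 - 0 - 3 - 7.
So the diameter is 6.

6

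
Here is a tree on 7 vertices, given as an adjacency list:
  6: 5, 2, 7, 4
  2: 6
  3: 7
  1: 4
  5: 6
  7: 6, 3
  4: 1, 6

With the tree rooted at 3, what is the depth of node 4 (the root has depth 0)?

3–7–6–4 — 3 edges.

3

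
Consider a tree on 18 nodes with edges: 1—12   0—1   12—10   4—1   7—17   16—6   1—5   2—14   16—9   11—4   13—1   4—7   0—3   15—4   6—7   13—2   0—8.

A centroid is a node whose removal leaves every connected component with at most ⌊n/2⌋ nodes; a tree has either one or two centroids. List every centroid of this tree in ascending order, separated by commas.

1

Delete 1: the remaining components have sizes 8, 3, 3, 2, 1. Max 8 ≤ 9, so 1 is a centroid.
No neighbour of 1 does as well, so 1 is the unique centroid.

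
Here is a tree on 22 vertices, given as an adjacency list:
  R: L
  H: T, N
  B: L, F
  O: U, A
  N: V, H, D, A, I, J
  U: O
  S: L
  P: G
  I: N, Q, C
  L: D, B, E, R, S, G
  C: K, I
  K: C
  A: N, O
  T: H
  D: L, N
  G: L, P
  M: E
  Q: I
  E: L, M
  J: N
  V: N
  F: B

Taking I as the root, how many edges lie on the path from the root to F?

5

Climbing from F to the root: F – B – L – D – N – I. That's 5 steps.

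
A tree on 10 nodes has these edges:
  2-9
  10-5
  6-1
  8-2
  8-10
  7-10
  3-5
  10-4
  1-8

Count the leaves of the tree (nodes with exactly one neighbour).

5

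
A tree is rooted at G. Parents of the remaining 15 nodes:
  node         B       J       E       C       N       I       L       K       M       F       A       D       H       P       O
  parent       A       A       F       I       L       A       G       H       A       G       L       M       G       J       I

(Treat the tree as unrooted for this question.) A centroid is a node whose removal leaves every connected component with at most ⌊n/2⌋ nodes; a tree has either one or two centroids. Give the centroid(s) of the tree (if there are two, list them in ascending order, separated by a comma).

A

Removing A splits the tree into components of sizes 7, 3, 2, 2, 1; the largest is 7 ≤ ⌊16/2⌋ = 8.
Every other node leaves some component of size > 8, so the centroid is unique.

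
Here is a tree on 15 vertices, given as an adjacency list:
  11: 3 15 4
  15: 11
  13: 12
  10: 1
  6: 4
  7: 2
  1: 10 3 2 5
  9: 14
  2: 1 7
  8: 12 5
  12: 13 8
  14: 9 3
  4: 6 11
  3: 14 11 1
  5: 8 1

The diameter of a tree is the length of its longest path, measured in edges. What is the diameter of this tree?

8

Starting from 13, a farthest node is 6 at distance 8.
One longest path: 13 - 12 - 8 - 5 - 1 - 3 - 11 - 4 - 6.
So the diameter is 8.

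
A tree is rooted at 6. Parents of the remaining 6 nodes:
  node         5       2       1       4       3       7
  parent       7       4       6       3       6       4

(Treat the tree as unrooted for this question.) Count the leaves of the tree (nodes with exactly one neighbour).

3

Degree-1 nodes: 1, 2, 5 — 3 of them.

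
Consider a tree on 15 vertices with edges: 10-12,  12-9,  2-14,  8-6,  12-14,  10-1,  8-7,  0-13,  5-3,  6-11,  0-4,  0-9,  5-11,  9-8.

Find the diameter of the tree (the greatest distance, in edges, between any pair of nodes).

Starting from 3, a farthest node is 2 at distance 8.
One longest path: 3-5-11-6-8-9-12-14-2.
So the diameter is 8.

8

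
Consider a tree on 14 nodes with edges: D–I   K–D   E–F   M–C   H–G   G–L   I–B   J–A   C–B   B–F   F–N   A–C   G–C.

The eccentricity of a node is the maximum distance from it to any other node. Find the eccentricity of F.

Distances from F peak at 4, attained at K (L, H, J also at distance 4).
F-B-I-D-K

4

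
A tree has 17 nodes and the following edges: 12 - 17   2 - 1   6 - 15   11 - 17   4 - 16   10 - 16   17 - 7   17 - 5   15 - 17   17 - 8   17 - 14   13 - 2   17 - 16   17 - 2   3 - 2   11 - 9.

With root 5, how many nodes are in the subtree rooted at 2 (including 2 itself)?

4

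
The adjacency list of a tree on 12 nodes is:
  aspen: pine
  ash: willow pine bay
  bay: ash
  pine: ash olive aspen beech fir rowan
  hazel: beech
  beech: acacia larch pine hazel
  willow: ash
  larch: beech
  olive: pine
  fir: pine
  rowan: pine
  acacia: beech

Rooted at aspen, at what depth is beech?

Climbing from beech to the root: beech – pine – aspen. That's 2 steps.

2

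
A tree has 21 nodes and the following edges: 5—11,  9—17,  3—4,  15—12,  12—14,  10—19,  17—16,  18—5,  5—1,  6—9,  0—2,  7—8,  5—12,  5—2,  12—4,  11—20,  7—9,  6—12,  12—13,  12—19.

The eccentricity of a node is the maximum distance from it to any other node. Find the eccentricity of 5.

A farthest node from 5 is 16 (8 also at distance 5).
The path 5 – 12 – 6 – 9 – 17 – 16 has 5 edges.

5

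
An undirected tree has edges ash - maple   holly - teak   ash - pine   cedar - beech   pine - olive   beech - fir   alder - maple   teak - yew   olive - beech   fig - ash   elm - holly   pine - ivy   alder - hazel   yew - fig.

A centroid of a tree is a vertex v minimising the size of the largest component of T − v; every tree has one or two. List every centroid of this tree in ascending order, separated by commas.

ash

Delete ash: the remaining components have sizes 6, 5, 3. Max 6 ≤ 7, so ash is a centroid.
Every other node leaves some component of size > 7, so the centroid is unique.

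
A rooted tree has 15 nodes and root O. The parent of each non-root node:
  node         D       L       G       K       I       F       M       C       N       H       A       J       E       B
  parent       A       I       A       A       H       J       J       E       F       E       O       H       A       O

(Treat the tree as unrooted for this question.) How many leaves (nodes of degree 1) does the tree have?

8

Degree-1 nodes: B, C, D, G, K, L, M, N — 8 of them.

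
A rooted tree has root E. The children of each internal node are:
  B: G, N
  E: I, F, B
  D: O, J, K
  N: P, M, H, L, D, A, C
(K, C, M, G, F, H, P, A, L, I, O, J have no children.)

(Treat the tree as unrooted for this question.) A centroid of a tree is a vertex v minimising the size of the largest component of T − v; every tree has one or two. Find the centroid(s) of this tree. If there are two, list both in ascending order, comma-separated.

Delete N: the remaining components have sizes 5, 4, 1, 1, 1, 1, 1, 1. Max 5 ≤ 8, so N is a centroid.
Every other node leaves some component of size > 8, so the centroid is unique.

N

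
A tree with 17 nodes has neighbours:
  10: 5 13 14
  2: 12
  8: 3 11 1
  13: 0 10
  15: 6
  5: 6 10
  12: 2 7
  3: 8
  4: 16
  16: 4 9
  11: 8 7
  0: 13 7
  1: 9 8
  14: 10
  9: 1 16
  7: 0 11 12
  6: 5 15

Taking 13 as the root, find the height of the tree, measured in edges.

The longest root-to-leaf path is 13 → 0 → 7 → 11 → 8 → 1 → 9 → 16 → 4 (8 edges).

8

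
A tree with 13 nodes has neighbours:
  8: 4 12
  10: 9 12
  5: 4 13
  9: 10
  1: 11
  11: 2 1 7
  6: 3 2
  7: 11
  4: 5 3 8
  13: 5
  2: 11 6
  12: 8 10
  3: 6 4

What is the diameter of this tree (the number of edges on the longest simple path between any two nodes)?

A longest path is 9 – 10 – 12 – 8 – 4 – 3 – 6 – 2 – 11 – 1, with 9 edges.

9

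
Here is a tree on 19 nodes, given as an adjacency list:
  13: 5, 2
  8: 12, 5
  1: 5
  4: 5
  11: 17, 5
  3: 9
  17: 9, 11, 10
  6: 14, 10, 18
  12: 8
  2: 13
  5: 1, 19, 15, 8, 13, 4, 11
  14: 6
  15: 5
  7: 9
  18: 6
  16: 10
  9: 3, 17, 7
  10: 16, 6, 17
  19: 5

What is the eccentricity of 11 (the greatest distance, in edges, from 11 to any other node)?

Distances from 11 peak at 4, attained at 14 (18 also at distance 4).
11 – 17 – 10 – 6 – 14

4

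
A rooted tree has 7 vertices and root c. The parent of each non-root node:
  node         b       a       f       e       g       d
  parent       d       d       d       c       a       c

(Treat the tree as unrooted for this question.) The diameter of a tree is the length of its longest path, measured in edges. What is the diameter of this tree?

4

A longest path is g – a – d – c – e, with 4 edges.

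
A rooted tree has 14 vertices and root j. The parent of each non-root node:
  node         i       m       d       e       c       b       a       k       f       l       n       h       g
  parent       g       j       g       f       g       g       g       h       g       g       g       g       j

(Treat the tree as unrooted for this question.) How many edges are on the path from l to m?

Walking from l: l – g – j – m. Length 3.

3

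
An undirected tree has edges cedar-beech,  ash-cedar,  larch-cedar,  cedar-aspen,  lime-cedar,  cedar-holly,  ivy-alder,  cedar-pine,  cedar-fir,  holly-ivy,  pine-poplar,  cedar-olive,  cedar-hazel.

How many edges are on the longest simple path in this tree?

Starting from alder, a farthest node is poplar at distance 5.
One longest path: alder - ivy - holly - cedar - pine - poplar.
So the diameter is 5.

5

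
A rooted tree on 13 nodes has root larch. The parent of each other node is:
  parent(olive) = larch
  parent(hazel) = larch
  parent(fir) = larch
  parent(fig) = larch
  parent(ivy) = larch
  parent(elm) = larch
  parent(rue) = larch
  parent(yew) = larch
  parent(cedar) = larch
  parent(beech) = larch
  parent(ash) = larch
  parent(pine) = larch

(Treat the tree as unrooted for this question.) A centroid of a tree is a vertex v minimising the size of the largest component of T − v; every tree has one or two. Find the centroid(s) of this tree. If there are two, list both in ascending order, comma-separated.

larch

Delete larch: the remaining components have sizes 1, 1, 1, 1, 1, 1, 1, 1, 1, 1, 1, 1. Max 1 ≤ 6, so larch is a centroid.
Every other node leaves some component of size > 6, so the centroid is unique.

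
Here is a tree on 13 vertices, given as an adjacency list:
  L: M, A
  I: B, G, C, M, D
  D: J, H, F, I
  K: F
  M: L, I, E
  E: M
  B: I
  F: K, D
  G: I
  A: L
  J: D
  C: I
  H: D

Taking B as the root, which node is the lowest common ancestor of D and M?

I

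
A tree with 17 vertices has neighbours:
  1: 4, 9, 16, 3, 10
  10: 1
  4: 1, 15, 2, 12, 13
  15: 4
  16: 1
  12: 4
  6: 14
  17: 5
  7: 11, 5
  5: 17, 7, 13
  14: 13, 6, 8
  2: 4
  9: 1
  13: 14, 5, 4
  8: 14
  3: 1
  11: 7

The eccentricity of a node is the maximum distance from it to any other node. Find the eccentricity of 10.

6

A farthest node from 10 is 11.
The path 10 – 1 – 4 – 13 – 5 – 7 – 11 has 6 edges.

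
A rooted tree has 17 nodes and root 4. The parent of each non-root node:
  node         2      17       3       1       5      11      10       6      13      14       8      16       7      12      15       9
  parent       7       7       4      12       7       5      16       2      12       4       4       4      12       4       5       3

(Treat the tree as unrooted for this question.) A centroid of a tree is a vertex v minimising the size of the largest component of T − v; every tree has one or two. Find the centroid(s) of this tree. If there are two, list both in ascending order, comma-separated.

12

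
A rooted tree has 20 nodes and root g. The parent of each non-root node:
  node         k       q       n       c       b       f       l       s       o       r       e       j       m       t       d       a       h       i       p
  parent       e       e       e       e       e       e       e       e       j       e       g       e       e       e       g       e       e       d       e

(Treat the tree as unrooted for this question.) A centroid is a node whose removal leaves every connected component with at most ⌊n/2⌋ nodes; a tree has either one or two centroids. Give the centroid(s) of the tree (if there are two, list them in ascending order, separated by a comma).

e

If e is removed the pieces have sizes 3, 2, 1, 1, 1, 1, 1, 1, 1, 1, 1, 1, 1, 1, 1, 1, all ≤ ⌊20/2⌋ = 10.
No neighbour of e does as well, so e is the unique centroid.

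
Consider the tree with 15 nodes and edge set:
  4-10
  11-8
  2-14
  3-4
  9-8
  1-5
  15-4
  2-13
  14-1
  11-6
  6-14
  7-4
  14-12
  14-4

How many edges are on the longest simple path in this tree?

BFS from 5 reaches 9 last, at distance 6; BFS from 9 confirms no node is farther.
Path: 5 – 1 – 14 – 6 – 11 – 8 – 9.

6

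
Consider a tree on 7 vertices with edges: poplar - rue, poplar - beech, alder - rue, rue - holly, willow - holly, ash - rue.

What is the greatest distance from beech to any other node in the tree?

The node farthest from beech is willow, via beech–poplar–rue–holly–willow — 4 edges.

4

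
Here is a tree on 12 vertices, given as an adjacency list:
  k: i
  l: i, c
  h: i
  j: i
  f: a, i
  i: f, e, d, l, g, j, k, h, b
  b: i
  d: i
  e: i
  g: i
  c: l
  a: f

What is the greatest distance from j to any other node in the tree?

Distances from j peak at 3, attained at c (a also at distance 3).
j-i-l-c

3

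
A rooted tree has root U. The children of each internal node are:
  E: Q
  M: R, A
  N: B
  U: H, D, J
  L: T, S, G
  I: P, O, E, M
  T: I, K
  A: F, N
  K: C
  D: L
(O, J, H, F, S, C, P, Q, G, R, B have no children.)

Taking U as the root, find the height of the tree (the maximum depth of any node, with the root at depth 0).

8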